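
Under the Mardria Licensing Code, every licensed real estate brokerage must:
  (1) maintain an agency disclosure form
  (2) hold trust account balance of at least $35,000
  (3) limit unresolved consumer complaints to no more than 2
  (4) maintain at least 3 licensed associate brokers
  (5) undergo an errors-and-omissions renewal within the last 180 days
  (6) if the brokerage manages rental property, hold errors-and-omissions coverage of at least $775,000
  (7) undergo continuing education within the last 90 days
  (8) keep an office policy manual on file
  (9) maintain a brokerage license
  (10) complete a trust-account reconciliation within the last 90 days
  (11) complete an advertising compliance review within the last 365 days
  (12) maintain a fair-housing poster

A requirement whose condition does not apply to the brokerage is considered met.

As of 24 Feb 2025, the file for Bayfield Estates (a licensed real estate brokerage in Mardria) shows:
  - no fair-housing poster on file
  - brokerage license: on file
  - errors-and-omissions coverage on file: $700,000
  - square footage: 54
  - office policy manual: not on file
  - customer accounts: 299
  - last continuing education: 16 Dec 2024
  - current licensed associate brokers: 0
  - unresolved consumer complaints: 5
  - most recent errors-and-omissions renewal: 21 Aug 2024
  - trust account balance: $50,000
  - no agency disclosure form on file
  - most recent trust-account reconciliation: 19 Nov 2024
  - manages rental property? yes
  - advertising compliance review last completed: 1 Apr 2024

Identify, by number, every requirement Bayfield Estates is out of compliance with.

1, 3, 4, 5, 6, 8, 10, 12

1. agency disclosure form absent → not met
2. trust account balance $50,000 ≥ $35,000 → met
3. unresolved consumer complaints 5 > 2 → not met
4. licensed associate brokers 0 < 3 → not met
5. errors-and-omissions renewal 187 days ago vs limit 180 → not met
6. condition 'manages rental property' holds; errors-and-omissions coverage $700,000 < $775,000 → not met
7. continuing education 70 days ago vs limit 90 → met
8. office policy manual absent → not met
9. brokerage license present → met
10. trust-account reconciliation 97 days ago vs limit 90 → not met
11. advertising compliance review 329 days ago vs limit 365 → met
12. fair-housing poster absent → not met
Not met: 1, 3, 4, 5, 6, 8, 10, 12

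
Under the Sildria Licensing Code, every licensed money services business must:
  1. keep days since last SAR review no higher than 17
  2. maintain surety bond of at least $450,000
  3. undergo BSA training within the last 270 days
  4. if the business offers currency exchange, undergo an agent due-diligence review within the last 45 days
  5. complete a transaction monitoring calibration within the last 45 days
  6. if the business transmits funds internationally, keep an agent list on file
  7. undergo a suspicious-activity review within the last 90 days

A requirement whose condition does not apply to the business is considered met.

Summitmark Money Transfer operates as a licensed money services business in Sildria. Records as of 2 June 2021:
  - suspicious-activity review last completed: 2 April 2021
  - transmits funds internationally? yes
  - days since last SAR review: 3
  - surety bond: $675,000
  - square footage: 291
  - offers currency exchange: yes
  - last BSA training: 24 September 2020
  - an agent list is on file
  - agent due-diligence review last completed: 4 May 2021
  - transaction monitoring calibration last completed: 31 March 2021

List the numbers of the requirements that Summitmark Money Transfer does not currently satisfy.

1. days since last SAR review 3 ≤ 17 → met
2. surety bond $675,000 ≥ $450,000 → met
3. BSA training 251 days ago vs limit 270 → met
4. condition 'offers currency exchange' holds; agent due-diligence review 29 days ago vs limit 45 → met
5. transaction monitoring calibration 63 days ago vs limit 45 → not met
6. condition 'transmits funds internationally' holds; agent list present → met
7. suspicious-activity review 61 days ago vs limit 90 → met
Not met: 5

5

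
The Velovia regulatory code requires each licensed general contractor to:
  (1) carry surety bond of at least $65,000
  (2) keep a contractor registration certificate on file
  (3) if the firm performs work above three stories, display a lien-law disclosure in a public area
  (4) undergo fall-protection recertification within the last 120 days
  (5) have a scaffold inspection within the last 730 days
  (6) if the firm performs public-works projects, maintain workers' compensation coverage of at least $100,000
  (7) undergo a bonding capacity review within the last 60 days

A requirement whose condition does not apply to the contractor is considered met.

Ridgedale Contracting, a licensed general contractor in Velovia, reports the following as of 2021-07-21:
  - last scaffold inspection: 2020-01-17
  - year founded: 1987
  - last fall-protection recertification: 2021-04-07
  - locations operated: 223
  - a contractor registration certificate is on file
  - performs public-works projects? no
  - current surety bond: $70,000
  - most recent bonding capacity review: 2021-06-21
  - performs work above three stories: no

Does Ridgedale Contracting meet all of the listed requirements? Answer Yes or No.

1. surety bond $70,000 ≥ $65,000 → met
2. contractor registration certificate present → met
3. condition 'performs work above three stories' does not hold → requirement n/a → met
4. fall-protection recertification 105 days ago vs limit 120 → met
5. scaffold inspection 551 days ago vs limit 730 → met
6. condition 'performs public-works projects' does not hold → requirement n/a → met
7. bonding capacity review 30 days ago vs limit 60 → met
All met.

Yes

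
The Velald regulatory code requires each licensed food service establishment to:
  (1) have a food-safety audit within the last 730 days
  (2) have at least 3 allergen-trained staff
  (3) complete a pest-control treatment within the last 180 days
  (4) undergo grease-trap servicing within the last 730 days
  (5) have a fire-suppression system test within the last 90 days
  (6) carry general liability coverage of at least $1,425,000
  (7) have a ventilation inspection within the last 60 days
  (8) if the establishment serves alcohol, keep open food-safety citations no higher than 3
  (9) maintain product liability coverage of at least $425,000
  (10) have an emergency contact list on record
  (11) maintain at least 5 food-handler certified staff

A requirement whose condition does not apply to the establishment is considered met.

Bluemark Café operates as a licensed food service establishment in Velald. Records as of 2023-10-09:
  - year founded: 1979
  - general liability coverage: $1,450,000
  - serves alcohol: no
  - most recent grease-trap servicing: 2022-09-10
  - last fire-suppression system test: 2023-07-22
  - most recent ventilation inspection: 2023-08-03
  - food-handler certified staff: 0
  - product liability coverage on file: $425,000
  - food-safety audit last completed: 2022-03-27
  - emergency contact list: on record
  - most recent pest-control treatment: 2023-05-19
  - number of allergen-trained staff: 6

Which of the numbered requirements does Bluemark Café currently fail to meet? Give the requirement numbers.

1. food-safety audit 561 days ago vs limit 730 → met
2. allergen-trained staff 6 ≥ 3 → met
3. pest-control treatment 143 days ago vs limit 180 → met
4. grease-trap servicing 394 days ago vs limit 730 → met
5. fire-suppression system test 79 days ago vs limit 90 → met
6. general liability coverage $1,450,000 ≥ $1,425,000 → met
7. ventilation inspection 67 days ago vs limit 60 → not met
8. condition 'serves alcohol' does not hold → requirement n/a → met
9. product liability coverage $425,000 ≥ $425,000 → met
10. emergency contact list present → met
11. food-handler certified staff 0 < 5 → not met
Not met: 7, 11

7, 11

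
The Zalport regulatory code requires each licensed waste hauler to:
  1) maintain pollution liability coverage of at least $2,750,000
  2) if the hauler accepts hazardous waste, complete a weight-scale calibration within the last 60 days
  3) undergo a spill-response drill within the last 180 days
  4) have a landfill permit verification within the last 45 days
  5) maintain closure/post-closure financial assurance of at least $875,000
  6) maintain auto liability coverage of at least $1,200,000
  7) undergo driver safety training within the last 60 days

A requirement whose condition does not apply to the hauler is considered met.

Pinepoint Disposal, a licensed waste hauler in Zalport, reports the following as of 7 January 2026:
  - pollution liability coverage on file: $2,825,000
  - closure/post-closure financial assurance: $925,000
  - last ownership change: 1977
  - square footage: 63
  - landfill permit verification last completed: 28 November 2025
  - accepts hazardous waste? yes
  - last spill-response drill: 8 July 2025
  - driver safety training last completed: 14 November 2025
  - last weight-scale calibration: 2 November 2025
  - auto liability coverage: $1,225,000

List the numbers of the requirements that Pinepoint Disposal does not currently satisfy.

1. pollution liability coverage $2,825,000 ≥ $2,750,000 → met
2. condition 'accepts hazardous waste' holds; weight-scale calibration 66 days ago vs limit 60 → not met
3. spill-response drill 183 days ago vs limit 180 → not met
4. landfill permit verification 40 days ago vs limit 45 → met
5. closure/post-closure financial assurance $925,000 ≥ $875,000 → met
6. auto liability coverage $1,225,000 ≥ $1,200,000 → met
7. driver safety training 54 days ago vs limit 60 → met
Not met: 2, 3

2, 3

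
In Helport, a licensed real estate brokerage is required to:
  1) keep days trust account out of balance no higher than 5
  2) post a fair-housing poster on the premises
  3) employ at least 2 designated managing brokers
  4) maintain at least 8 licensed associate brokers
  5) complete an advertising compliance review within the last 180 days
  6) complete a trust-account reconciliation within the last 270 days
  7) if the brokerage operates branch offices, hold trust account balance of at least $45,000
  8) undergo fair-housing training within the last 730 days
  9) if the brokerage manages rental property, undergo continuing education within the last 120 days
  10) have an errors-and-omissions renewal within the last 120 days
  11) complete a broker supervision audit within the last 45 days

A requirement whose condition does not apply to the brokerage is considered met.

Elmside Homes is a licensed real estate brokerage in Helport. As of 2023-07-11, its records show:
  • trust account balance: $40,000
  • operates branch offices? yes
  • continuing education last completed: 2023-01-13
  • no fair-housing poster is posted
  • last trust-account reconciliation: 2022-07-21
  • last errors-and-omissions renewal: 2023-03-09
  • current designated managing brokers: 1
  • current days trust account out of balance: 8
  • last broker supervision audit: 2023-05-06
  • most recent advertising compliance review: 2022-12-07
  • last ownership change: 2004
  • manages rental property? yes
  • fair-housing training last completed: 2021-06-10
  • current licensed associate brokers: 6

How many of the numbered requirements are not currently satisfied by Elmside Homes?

11

1. days trust account out of balance 8 > 5 → not met
2. fair-housing poster absent → not met
3. designated managing brokers 1 < 2 → not met
4. licensed associate brokers 6 < 8 → not met
5. advertising compliance review 216 days ago vs limit 180 → not met
6. trust-account reconciliation 355 days ago vs limit 270 → not met
7. condition 'operates branch offices' holds; trust account balance $40,000 < $45,000 → not met
8. fair-housing training 761 days ago vs limit 730 → not met
9. condition 'manages rental property' holds; continuing education 179 days ago vs limit 120 → not met
10. errors-and-omissions renewal 124 days ago vs limit 120 → not met
11. broker supervision audit 66 days ago vs limit 45 → not met
Not met: 11 of 11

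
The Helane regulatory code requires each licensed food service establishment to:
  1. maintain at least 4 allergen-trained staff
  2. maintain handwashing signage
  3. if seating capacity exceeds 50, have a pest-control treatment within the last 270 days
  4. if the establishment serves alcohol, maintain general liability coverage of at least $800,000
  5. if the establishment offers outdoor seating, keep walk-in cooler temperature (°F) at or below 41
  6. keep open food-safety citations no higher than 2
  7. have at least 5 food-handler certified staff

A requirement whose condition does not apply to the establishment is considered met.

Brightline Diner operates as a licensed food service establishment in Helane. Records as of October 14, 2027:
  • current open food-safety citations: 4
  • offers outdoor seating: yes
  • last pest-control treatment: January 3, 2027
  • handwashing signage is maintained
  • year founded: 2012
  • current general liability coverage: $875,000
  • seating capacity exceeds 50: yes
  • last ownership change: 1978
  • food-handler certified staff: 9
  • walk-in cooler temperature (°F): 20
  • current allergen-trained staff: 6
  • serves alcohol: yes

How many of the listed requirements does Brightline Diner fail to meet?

2

1. allergen-trained staff 6 ≥ 4 → met
2. handwashing signage present → met
3. condition 'seating capacity exceeds 50' holds; pest-control treatment 284 days ago vs limit 270 → not met
4. condition 'serves alcohol' holds; general liability coverage $875,000 ≥ $800,000 → met
5. condition 'offers outdoor seating' holds; walk-in cooler temperature (°F) 20 ≤ 41 → met
6. open food-safety citations 4 > 2 → not met
7. food-handler certified staff 9 ≥ 5 → met
Not met: 2 of 7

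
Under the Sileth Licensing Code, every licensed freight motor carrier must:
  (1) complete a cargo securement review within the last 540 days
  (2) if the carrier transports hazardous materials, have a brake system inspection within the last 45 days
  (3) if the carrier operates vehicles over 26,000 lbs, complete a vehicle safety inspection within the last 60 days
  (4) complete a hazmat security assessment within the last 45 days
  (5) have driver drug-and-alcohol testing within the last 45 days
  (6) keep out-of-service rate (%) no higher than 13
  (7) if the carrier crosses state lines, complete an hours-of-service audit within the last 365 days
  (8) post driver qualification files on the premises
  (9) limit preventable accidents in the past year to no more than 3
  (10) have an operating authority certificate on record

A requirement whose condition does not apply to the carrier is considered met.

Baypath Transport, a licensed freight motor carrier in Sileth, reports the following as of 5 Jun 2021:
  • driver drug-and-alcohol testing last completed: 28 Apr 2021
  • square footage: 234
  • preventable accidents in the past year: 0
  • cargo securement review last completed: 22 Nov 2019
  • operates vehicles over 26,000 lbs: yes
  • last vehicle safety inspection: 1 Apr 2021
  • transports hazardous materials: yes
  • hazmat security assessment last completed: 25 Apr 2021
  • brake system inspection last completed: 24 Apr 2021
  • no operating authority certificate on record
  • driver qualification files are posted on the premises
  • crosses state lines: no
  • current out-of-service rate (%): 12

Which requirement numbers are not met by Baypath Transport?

1, 3, 10

1. cargo securement review 561 days ago vs limit 540 → not met
2. condition 'transports hazardous materials' holds; brake system inspection 42 days ago vs limit 45 → met
3. condition 'operates vehicles over 26,000 lbs' holds; vehicle safety inspection 65 days ago vs limit 60 → not met
4. hazmat security assessment 41 days ago vs limit 45 → met
5. driver drug-and-alcohol testing 38 days ago vs limit 45 → met
6. out-of-service rate (%) 12 ≤ 13 → met
7. condition 'crosses state lines' does not hold → requirement n/a → met
8. driver qualification files present → met
9. preventable accidents in the past year 0 ≤ 3 → met
10. operating authority certificate absent → not met
Not met: 1, 3, 10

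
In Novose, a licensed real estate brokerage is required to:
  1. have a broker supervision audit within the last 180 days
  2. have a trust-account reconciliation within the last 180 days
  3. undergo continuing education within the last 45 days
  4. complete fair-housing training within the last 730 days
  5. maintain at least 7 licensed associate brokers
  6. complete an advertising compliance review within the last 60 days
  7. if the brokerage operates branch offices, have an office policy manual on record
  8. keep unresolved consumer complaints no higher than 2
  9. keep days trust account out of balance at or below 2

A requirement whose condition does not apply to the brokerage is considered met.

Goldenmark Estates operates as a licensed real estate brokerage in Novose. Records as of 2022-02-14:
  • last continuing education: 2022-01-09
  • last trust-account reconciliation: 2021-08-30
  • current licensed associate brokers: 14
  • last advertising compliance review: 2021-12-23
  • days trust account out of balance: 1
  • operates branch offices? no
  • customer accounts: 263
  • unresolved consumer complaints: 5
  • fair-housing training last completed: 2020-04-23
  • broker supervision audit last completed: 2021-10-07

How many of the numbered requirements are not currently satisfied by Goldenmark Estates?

1. broker supervision audit 130 days ago vs limit 180 → met
2. trust-account reconciliation 168 days ago vs limit 180 → met
3. continuing education 36 days ago vs limit 45 → met
4. fair-housing training 662 days ago vs limit 730 → met
5. licensed associate brokers 14 ≥ 7 → met
6. advertising compliance review 53 days ago vs limit 60 → met
7. condition 'operates branch offices' does not hold → requirement n/a → met
8. unresolved consumer complaints 5 > 2 → not met
9. days trust account out of balance 1 ≤ 2 → met
Not met: 1 of 9

1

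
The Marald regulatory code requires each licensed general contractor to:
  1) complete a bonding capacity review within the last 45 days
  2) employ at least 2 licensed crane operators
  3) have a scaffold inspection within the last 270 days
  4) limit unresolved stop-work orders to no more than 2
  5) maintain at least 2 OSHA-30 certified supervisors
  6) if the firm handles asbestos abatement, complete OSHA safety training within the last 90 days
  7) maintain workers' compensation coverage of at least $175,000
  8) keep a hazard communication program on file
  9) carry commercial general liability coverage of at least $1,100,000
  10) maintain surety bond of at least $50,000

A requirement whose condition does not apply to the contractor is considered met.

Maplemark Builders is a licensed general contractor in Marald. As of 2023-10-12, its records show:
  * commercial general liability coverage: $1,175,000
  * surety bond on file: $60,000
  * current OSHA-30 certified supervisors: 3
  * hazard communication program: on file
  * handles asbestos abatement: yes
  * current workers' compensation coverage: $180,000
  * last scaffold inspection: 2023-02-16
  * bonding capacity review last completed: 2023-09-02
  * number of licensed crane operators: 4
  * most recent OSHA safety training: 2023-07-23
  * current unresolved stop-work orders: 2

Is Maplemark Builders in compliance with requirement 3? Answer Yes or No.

Yes

3. scaffold inspection 238 days ago vs limit 270 → met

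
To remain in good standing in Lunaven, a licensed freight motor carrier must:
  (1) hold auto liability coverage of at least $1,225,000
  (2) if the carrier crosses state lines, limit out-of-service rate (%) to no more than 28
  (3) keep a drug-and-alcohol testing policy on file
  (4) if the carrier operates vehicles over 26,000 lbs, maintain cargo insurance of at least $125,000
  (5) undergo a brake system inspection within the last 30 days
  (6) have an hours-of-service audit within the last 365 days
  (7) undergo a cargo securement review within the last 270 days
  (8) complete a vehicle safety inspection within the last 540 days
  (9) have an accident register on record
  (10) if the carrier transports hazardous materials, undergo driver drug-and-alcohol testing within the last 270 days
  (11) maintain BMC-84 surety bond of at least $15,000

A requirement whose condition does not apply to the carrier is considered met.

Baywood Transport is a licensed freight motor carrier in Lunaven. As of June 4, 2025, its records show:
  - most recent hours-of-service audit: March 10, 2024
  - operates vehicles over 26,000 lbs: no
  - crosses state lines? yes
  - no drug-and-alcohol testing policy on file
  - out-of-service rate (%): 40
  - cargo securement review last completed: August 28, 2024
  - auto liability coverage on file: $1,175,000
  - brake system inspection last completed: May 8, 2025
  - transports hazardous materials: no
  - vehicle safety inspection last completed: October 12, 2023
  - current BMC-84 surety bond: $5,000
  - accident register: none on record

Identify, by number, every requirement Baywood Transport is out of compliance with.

1. auto liability coverage $1,175,000 < $1,225,000 → not met
2. condition 'crosses state lines' holds; out-of-service rate (%) 40 > 28 → not met
3. drug-and-alcohol testing policy absent → not met
4. condition 'operates vehicles over 26,000 lbs' does not hold → requirement n/a → met
5. brake system inspection 27 days ago vs limit 30 → met
6. hours-of-service audit 451 days ago vs limit 365 → not met
7. cargo securement review 280 days ago vs limit 270 → not met
8. vehicle safety inspection 601 days ago vs limit 540 → not met
9. accident register absent → not met
10. condition 'transports hazardous materials' does not hold → requirement n/a → met
11. BMC-84 surety bond $5,000 < $15,000 → not met
Not met: 1, 2, 3, 6, 7, 8, 9, 11

1, 2, 3, 6, 7, 8, 9, 11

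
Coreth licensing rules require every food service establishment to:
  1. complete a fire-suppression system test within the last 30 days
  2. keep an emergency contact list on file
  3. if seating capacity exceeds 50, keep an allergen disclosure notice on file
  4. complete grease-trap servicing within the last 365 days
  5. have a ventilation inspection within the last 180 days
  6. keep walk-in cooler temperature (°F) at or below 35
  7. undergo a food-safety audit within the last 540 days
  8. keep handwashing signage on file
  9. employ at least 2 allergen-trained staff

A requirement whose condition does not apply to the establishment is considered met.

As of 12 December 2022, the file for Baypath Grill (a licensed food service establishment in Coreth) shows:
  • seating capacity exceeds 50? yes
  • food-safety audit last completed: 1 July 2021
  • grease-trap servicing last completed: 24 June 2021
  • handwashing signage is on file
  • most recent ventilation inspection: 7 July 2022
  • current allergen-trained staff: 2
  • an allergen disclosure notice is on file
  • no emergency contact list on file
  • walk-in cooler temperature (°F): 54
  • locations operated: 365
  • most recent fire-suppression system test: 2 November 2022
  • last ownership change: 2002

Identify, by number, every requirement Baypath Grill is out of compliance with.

1. fire-suppression system test 40 days ago vs limit 30 → not met
2. emergency contact list absent → not met
3. condition 'seating capacity exceeds 50' holds; allergen disclosure notice present → met
4. grease-trap servicing 536 days ago vs limit 365 → not met
5. ventilation inspection 158 days ago vs limit 180 → met
6. walk-in cooler temperature (°F) 54 > 35 → not met
7. food-safety audit 529 days ago vs limit 540 → met
8. handwashing signage present → met
9. allergen-trained staff 2 ≥ 2 → met
Not met: 1, 2, 4, 6

1, 2, 4, 6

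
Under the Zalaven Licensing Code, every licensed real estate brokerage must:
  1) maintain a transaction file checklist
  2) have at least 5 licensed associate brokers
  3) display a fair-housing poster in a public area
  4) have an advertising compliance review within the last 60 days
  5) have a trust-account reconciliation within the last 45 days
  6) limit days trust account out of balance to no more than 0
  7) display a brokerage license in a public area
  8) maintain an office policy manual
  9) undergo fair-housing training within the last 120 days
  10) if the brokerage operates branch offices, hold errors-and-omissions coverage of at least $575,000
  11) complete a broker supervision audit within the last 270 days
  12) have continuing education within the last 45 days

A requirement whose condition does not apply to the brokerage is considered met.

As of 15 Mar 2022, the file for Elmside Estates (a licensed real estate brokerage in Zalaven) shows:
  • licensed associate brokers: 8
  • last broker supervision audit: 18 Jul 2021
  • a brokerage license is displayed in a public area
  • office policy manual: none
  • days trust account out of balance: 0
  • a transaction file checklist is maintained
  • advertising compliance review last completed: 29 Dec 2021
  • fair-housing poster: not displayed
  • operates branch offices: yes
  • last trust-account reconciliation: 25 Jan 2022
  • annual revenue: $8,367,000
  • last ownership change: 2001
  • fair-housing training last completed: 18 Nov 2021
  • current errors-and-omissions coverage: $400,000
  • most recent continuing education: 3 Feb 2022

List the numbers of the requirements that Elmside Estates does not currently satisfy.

1. transaction file checklist present → met
2. licensed associate brokers 8 ≥ 5 → met
3. fair-housing poster absent → not met
4. advertising compliance review 76 days ago vs limit 60 → not met
5. trust-account reconciliation 49 days ago vs limit 45 → not met
6. days trust account out of balance 0 ≤ 0 → met
7. brokerage license present → met
8. office policy manual absent → not met
9. fair-housing training 117 days ago vs limit 120 → met
10. condition 'operates branch offices' holds; errors-and-omissions coverage $400,000 < $575,000 → not met
11. broker supervision audit 240 days ago vs limit 270 → met
12. continuing education 40 days ago vs limit 45 → met
Not met: 3, 4, 5, 8, 10

3, 4, 5, 8, 10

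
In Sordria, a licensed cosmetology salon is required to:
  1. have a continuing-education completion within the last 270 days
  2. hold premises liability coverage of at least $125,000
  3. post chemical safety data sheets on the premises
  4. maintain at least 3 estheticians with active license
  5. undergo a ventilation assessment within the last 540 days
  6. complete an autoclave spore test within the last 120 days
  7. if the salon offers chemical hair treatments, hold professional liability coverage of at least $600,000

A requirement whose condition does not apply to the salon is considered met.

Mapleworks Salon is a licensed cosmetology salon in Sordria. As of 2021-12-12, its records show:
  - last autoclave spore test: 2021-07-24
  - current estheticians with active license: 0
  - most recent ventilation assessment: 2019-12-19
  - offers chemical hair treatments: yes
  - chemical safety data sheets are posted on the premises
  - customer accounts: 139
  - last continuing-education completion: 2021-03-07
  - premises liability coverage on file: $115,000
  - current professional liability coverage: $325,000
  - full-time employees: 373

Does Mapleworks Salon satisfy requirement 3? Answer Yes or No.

3. chemical safety data sheets present → met

Yes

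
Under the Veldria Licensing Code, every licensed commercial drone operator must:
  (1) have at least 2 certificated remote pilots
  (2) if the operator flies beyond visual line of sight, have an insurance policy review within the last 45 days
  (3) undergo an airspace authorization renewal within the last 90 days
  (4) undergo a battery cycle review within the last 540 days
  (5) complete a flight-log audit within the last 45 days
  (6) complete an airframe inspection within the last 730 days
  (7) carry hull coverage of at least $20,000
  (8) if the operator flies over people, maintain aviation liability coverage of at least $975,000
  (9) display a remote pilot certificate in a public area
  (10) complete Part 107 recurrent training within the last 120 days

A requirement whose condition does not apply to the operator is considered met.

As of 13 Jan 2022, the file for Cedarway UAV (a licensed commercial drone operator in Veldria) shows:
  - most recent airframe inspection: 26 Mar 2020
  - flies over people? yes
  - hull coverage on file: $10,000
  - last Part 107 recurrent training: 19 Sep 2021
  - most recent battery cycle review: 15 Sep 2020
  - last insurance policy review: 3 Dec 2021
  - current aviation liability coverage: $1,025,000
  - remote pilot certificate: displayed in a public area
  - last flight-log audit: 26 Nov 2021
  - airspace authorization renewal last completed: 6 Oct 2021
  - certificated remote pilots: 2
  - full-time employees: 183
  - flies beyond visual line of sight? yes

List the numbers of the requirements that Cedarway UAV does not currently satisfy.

3, 5, 7

1. certificated remote pilots 2 ≥ 2 → met
2. condition 'flies beyond visual line of sight' holds; insurance policy review 41 days ago vs limit 45 → met
3. airspace authorization renewal 99 days ago vs limit 90 → not met
4. battery cycle review 485 days ago vs limit 540 → met
5. flight-log audit 48 days ago vs limit 45 → not met
6. airframe inspection 658 days ago vs limit 730 → met
7. hull coverage $10,000 < $20,000 → not met
8. condition 'flies over people' holds; aviation liability coverage $1,025,000 ≥ $975,000 → met
9. remote pilot certificate present → met
10. Part 107 recurrent training 116 days ago vs limit 120 → met
Not met: 3, 5, 7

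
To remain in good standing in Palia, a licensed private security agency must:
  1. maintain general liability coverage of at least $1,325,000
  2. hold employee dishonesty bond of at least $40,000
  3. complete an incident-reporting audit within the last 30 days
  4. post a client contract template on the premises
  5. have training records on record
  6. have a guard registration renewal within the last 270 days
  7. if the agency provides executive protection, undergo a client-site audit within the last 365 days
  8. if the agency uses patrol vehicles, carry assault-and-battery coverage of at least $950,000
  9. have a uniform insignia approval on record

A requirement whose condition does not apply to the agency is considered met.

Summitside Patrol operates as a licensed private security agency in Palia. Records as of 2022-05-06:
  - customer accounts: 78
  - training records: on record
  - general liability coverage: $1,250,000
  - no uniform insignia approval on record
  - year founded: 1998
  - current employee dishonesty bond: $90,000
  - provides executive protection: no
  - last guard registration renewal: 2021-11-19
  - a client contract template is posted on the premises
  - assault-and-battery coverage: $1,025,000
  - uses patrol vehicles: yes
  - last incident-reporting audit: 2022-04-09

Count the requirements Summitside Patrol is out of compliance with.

1. general liability coverage $1,250,000 < $1,325,000 → not met
2. employee dishonesty bond $90,000 ≥ $40,000 → met
3. incident-reporting audit 27 days ago vs limit 30 → met
4. client contract template present → met
5. training records present → met
6. guard registration renewal 168 days ago vs limit 270 → met
7. condition 'provides executive protection' does not hold → requirement n/a → met
8. condition 'uses patrol vehicles' holds; assault-and-battery coverage $1,025,000 ≥ $950,000 → met
9. uniform insignia approval absent → not met
Not met: 2 of 9

2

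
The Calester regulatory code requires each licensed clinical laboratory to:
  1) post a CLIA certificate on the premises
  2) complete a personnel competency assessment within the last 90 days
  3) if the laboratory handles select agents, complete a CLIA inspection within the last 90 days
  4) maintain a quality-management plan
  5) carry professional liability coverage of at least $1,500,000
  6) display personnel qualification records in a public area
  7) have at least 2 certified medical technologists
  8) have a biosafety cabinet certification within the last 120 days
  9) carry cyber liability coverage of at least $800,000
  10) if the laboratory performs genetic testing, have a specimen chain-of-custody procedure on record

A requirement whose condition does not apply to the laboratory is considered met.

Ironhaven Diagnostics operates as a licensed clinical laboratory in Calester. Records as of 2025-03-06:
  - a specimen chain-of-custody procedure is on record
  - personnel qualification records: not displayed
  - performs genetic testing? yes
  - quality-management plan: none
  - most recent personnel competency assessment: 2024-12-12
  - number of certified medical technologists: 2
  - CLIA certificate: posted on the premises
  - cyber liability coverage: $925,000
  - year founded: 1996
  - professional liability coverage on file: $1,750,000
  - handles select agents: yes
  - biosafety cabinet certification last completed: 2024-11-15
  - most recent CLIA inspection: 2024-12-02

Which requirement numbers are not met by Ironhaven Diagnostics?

1. CLIA certificate present → met
2. personnel competency assessment 84 days ago vs limit 90 → met
3. condition 'handles select agents' holds; CLIA inspection 94 days ago vs limit 90 → not met
4. quality-management plan absent → not met
5. professional liability coverage $1,750,000 ≥ $1,500,000 → met
6. personnel qualification records absent → not met
7. certified medical technologists 2 ≥ 2 → met
8. biosafety cabinet certification 111 days ago vs limit 120 → met
9. cyber liability coverage $925,000 ≥ $800,000 → met
10. condition 'performs genetic testing' holds; specimen chain-of-custody procedure present → met
Not met: 3, 4, 6

3, 4, 6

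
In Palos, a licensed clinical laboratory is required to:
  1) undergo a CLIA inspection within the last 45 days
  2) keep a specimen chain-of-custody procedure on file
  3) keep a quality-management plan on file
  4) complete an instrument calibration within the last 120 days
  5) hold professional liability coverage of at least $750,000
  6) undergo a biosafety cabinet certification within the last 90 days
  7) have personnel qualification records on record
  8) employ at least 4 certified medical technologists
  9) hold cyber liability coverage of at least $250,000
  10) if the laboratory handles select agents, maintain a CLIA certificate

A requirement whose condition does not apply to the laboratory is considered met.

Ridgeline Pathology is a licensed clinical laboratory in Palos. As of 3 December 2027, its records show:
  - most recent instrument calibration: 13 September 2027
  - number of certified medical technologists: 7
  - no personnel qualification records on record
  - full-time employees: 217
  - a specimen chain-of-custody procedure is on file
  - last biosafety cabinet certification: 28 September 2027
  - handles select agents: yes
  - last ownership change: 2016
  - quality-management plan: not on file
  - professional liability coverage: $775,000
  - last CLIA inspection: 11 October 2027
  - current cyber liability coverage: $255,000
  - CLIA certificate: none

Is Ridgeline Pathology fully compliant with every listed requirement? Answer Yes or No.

No

1. CLIA inspection 53 days ago vs limit 45 → not met
2. specimen chain-of-custody procedure present → met
3. quality-management plan absent → not met
4. instrument calibration 81 days ago vs limit 120 → met
5. professional liability coverage $775,000 ≥ $750,000 → met
6. biosafety cabinet certification 66 days ago vs limit 90 → met
7. personnel qualification records absent → not met
8. certified medical technologists 7 ≥ 4 → met
9. cyber liability coverage $255,000 ≥ $250,000 → met
10. condition 'handles select agents' holds; CLIA certificate absent → not met
Not met: 1, 3, 7, 10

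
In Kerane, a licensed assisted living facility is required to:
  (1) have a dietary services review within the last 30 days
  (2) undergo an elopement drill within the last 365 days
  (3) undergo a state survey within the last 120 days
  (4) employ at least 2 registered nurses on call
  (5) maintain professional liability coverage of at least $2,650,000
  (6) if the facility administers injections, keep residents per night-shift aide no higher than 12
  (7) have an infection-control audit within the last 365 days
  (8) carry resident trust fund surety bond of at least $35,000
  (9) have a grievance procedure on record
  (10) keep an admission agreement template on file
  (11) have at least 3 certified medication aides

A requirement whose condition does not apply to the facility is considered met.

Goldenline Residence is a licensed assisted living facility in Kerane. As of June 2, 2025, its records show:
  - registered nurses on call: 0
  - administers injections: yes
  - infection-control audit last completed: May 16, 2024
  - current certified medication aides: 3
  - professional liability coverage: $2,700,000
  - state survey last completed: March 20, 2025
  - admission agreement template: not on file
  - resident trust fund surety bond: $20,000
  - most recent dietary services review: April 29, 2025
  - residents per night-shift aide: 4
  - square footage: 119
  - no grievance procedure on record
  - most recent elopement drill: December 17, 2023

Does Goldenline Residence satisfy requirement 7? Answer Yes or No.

No

7. infection-control audit 382 days ago vs limit 365 → not met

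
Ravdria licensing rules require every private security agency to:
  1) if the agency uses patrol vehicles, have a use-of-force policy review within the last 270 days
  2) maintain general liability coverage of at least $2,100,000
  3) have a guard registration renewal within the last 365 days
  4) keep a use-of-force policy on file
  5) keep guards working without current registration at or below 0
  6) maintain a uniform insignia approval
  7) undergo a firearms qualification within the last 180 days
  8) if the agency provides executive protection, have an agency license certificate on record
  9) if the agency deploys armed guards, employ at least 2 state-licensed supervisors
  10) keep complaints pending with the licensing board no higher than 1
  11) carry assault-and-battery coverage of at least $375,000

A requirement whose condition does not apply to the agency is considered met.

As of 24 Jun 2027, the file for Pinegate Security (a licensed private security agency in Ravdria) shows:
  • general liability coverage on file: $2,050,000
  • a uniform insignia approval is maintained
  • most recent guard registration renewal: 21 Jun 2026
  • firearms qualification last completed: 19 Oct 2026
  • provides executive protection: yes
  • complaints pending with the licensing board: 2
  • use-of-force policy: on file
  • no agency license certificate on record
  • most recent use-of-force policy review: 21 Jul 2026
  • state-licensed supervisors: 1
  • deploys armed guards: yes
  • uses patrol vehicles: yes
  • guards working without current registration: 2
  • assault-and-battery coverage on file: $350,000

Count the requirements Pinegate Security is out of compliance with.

9

1. condition 'uses patrol vehicles' holds; use-of-force policy review 338 days ago vs limit 270 → not met
2. general liability coverage $2,050,000 < $2,100,000 → not met
3. guard registration renewal 368 days ago vs limit 365 → not met
4. use-of-force policy present → met
5. guards working without current registration 2 > 0 → not met
6. uniform insignia approval present → met
7. firearms qualification 248 days ago vs limit 180 → not met
8. condition 'provides executive protection' holds; agency license certificate absent → not met
9. condition 'deploys armed guards' holds; state-licensed supervisors 1 < 2 → not met
10. complaints pending with the licensing board 2 > 1 → not met
11. assault-and-battery coverage $350,000 < $375,000 → not met
Not met: 9 of 11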